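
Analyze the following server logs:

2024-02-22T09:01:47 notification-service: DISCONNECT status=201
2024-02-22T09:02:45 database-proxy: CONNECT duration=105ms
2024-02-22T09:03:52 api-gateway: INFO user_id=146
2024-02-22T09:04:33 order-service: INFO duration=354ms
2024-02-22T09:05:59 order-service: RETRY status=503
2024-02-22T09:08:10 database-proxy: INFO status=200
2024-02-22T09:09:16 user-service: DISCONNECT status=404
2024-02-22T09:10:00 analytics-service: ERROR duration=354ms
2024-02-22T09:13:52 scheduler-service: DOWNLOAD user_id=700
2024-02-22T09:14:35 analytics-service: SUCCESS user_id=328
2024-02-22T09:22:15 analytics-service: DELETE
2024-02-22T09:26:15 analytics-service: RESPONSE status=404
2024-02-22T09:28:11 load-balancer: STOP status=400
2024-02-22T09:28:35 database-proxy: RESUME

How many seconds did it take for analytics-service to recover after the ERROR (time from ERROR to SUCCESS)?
275

To calculate recovery time:

1. Find ERROR event for analytics-service: 2024-02-22T09:10:00
2. Find next SUCCESS event for analytics-service: 2024-02-22T09:14:35
3. Recovery time: 2024-02-22T09:14:35 - 2024-02-22T09:10:00 = 275 seconds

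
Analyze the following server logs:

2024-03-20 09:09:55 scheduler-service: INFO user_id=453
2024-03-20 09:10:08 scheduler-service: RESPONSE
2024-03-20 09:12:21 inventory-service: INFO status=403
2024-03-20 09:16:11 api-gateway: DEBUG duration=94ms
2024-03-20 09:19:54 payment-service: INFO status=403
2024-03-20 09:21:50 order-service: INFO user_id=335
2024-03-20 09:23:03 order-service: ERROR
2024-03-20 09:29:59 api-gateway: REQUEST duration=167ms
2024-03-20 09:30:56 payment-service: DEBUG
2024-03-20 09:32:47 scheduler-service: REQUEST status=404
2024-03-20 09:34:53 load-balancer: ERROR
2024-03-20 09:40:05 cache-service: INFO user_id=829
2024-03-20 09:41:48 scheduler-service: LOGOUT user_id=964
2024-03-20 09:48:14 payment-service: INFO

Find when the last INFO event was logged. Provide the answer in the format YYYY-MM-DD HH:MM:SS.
2024-03-20 09:48:14

To find the last event:

1. Filter for all INFO events
2. Sort by timestamp
3. Select the last one
4. Timestamp: 2024-03-20 09:48:14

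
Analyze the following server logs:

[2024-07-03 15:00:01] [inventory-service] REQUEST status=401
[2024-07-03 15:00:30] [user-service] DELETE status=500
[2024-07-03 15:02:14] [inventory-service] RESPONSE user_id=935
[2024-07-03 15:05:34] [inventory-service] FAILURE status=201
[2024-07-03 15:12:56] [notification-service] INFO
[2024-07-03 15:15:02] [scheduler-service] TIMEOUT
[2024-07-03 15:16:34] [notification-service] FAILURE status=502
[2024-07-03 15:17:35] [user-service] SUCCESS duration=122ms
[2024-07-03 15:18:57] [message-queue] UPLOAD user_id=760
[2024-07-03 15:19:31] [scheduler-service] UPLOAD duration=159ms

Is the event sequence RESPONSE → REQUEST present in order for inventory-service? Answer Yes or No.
No

To verify sequence order:

1. Find all events in sequence RESPONSE → REQUEST for inventory-service
2. Extract their timestamps
3. Check if timestamps are in ascending order
4. Result: No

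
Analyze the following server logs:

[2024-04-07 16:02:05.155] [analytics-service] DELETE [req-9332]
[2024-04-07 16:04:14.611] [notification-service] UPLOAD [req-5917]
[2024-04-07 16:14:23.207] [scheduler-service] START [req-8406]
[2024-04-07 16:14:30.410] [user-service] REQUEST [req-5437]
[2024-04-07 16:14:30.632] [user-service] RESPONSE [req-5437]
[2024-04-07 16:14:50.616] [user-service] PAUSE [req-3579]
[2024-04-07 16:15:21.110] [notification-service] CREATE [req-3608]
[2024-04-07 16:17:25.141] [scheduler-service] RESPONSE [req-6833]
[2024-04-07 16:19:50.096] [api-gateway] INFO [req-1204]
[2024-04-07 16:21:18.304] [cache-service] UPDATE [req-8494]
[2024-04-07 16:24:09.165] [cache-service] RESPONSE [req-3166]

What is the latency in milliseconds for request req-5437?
222

To calculate latency:

1. Find REQUEST with id req-5437: 2024-04-07 16:14:30.410
2. Find RESPONSE with id req-5437: 2024-04-07 16:14:30.632
3. Latency: 2024-04-07 16:14:30.632 - 2024-04-07 16:14:30.410 = 222ms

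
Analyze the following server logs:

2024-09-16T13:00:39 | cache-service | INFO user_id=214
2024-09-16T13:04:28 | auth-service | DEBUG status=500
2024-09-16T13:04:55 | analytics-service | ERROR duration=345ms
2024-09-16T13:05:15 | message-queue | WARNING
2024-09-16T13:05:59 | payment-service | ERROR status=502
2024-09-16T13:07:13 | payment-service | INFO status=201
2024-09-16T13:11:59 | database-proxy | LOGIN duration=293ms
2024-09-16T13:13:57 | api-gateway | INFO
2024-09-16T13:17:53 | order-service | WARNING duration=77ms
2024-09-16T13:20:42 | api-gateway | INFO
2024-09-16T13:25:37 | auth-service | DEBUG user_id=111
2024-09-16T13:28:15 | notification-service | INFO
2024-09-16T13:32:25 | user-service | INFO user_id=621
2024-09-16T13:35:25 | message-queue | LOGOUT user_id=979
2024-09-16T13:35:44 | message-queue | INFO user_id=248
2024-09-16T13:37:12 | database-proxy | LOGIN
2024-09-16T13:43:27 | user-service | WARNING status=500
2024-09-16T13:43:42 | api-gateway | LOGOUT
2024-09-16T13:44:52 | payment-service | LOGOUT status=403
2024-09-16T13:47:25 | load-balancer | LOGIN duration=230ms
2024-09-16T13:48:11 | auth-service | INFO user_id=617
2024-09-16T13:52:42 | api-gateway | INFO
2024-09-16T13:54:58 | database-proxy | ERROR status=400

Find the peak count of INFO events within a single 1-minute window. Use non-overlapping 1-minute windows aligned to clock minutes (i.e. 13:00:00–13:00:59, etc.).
1

To find the burst window:

1. Divide the log period into non-overlapping 1-minute windows starting at 13:00
2. Count INFO events in each window
3. Find the window with maximum count
4. Maximum events in a window: 1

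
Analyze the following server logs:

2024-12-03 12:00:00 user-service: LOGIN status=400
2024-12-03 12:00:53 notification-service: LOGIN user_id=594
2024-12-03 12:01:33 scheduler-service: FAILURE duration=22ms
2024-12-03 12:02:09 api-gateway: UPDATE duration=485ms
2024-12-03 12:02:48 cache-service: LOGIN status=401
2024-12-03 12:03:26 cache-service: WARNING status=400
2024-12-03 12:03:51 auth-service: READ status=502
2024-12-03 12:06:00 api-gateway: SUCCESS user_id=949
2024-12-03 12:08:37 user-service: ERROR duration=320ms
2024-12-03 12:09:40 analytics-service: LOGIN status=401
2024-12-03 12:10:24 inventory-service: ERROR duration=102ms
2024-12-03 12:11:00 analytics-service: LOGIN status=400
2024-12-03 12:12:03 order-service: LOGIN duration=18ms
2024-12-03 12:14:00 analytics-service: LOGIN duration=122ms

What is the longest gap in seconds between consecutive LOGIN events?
412

To find the longest gap:

1. Extract all LOGIN events in chronological order
2. Calculate time differences between consecutive events
3. Find the maximum difference
4. Longest gap: 412 seconds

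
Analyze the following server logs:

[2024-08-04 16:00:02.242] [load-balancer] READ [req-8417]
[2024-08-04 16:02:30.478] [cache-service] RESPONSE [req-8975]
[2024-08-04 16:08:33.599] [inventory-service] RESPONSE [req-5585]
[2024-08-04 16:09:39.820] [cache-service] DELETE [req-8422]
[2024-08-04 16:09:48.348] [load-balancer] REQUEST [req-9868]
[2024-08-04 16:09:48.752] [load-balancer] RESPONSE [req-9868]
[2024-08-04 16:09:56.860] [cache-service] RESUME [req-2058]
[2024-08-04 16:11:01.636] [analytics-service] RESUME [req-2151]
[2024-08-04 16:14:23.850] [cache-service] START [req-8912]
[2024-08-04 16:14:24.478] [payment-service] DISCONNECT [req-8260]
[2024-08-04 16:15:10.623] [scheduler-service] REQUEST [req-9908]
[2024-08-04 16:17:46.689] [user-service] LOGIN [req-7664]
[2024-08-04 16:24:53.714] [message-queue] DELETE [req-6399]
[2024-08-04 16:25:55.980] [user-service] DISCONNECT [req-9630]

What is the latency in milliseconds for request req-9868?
404

To calculate latency:

1. Find REQUEST with id req-9868: 2024-08-04 16:09:48.348
2. Find RESPONSE with id req-9868: 2024-08-04 16:09:48.752
3. Latency: 2024-08-04 16:09:48.752 - 2024-08-04 16:09:48.348 = 404ms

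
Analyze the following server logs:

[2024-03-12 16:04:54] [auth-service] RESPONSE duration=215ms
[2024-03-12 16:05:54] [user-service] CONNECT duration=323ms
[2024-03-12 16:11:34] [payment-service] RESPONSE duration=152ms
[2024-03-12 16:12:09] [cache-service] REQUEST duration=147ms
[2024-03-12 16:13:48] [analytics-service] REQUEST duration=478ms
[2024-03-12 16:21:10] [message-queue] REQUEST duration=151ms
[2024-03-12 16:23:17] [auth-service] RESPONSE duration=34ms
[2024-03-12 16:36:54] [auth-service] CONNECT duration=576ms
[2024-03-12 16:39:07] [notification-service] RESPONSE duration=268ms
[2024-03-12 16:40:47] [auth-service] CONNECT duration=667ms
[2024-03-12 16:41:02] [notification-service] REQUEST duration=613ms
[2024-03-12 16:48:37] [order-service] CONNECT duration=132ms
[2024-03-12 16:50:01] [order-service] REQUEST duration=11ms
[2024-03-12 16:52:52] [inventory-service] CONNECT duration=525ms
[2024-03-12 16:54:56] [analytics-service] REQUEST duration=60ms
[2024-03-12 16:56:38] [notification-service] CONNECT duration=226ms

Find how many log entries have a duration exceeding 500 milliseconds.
4

To count timeouts:

1. Threshold: 500ms
2. Extract duration from each log entry
3. Count entries where duration > 500
4. Timeout count: 4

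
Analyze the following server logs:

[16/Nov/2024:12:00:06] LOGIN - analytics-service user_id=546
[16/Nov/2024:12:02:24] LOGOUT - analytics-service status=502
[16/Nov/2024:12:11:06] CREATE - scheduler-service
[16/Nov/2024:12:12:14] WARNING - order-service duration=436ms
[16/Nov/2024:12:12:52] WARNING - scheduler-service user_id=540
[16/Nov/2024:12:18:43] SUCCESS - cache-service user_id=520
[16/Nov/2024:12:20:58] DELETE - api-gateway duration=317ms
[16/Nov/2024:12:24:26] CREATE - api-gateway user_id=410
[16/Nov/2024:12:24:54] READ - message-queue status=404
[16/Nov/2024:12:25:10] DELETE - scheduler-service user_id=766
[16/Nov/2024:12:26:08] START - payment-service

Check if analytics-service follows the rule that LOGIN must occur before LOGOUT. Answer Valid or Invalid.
Valid

To validate ordering:

1. Required order: LOGIN → LOGOUT
2. Rule: LOGIN must occur before LOGOUT
3. Check actual order of events for analytics-service
4. Result: Valid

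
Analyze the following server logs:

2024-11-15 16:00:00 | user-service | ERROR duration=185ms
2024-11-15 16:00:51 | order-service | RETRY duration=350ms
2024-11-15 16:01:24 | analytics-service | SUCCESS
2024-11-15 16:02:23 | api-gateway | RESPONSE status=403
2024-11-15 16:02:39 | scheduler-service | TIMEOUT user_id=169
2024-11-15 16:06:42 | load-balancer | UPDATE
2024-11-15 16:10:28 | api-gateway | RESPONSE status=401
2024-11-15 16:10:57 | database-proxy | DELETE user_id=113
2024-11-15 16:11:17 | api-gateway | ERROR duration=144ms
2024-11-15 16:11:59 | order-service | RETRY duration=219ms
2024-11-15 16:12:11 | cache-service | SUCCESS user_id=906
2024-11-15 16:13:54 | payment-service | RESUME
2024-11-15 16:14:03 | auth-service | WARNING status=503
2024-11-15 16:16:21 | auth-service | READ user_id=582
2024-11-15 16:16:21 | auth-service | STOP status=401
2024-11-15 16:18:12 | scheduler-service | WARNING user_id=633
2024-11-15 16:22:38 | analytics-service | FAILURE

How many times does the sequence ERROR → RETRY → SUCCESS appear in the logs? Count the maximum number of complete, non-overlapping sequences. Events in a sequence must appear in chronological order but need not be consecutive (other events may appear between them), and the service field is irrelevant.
2

To count sequences:

1. Look for pattern: ERROR → RETRY → SUCCESS
2. Greedily scan the log in chronological order, matching each sequence element in turn (ignoring service)
3. Each time the full pattern completes, increment the count and restart matching from the next event
4. Complete non-overlapping sequences found: 2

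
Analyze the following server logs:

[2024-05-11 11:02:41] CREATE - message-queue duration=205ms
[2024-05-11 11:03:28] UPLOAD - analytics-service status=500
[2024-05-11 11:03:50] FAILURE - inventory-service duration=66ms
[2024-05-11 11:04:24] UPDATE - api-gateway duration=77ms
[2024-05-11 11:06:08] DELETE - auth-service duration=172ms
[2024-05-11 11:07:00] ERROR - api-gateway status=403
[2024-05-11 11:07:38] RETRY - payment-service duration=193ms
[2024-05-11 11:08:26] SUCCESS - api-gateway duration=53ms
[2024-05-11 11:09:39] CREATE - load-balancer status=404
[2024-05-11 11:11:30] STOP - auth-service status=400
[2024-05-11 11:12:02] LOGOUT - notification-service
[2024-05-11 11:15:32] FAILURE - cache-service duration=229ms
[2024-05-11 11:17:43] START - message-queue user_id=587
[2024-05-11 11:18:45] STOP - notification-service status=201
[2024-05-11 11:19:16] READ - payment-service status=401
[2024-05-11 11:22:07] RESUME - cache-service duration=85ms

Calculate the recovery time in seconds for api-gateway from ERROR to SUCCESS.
86

To calculate recovery time:

1. Find ERROR event for api-gateway: 2024-05-11 11:07:00
2. Find next SUCCESS event for api-gateway: 2024-05-11 11:08:26
3. Recovery time: 2024-05-11 11:08:26 - 2024-05-11 11:07:00 = 86 seconds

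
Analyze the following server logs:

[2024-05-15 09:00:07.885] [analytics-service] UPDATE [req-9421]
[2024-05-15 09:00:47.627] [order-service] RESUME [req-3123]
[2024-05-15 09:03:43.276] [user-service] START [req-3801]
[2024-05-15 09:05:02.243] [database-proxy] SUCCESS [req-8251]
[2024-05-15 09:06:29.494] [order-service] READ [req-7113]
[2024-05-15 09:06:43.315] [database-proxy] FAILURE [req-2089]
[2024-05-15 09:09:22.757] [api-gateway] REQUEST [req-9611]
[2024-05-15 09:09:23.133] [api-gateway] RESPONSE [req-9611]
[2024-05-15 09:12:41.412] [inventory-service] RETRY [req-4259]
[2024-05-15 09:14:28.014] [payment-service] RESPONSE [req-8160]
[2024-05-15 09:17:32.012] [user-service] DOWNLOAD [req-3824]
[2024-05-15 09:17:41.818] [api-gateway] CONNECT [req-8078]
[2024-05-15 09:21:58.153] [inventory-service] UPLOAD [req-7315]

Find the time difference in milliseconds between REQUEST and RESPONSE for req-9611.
376

To calculate latency:

1. Find REQUEST with id req-9611: 2024-05-15 09:09:22.757
2. Find RESPONSE with id req-9611: 2024-05-15 09:09:23.133
3. Latency: 2024-05-15 09:09:23.133 - 2024-05-15 09:09:22.757 = 376ms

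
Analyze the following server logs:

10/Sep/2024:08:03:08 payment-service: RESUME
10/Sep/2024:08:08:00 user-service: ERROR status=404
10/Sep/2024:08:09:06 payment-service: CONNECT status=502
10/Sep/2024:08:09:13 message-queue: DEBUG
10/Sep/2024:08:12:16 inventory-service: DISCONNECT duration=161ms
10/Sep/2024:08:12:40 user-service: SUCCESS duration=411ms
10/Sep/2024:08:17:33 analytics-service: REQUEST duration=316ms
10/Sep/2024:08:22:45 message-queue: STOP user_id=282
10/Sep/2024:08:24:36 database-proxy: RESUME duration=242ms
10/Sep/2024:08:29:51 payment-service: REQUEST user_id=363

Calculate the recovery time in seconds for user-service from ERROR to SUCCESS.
280

To calculate recovery time:

1. Find ERROR event for user-service: 10/Sep/2024:08:08:00
2. Find next SUCCESS event for user-service: 10/Sep/2024:08:12:40
3. Recovery time: 10/Sep/2024:08:12:40 - 10/Sep/2024:08:08:00 = 280 seconds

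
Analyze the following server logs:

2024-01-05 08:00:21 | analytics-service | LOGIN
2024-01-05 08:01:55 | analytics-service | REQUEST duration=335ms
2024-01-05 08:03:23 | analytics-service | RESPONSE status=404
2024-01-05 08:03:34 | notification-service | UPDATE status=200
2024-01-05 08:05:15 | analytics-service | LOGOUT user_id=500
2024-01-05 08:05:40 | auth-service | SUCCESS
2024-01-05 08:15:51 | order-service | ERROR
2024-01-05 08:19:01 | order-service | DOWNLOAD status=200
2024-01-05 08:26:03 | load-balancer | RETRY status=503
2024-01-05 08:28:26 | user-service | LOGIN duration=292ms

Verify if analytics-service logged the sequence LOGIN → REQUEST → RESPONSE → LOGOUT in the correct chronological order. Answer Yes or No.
Yes

To verify sequence order:

1. Find all events in sequence LOGIN → REQUEST → RESPONSE → LOGOUT for analytics-service
2. Extract their timestamps
3. Check if timestamps are in ascending order
4. Result: Yes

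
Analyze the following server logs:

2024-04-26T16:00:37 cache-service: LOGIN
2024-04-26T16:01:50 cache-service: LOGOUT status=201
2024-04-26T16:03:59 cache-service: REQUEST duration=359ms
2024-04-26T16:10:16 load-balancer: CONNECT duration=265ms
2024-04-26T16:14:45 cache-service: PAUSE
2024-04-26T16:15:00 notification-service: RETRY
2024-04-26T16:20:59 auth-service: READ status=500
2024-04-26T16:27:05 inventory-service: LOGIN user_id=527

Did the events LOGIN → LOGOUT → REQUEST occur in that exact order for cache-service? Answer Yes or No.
Yes

To verify sequence order:

1. Find all events in sequence LOGIN → LOGOUT → REQUEST for cache-service
2. Extract their timestamps
3. Check if timestamps are in ascending order
4. Result: Yes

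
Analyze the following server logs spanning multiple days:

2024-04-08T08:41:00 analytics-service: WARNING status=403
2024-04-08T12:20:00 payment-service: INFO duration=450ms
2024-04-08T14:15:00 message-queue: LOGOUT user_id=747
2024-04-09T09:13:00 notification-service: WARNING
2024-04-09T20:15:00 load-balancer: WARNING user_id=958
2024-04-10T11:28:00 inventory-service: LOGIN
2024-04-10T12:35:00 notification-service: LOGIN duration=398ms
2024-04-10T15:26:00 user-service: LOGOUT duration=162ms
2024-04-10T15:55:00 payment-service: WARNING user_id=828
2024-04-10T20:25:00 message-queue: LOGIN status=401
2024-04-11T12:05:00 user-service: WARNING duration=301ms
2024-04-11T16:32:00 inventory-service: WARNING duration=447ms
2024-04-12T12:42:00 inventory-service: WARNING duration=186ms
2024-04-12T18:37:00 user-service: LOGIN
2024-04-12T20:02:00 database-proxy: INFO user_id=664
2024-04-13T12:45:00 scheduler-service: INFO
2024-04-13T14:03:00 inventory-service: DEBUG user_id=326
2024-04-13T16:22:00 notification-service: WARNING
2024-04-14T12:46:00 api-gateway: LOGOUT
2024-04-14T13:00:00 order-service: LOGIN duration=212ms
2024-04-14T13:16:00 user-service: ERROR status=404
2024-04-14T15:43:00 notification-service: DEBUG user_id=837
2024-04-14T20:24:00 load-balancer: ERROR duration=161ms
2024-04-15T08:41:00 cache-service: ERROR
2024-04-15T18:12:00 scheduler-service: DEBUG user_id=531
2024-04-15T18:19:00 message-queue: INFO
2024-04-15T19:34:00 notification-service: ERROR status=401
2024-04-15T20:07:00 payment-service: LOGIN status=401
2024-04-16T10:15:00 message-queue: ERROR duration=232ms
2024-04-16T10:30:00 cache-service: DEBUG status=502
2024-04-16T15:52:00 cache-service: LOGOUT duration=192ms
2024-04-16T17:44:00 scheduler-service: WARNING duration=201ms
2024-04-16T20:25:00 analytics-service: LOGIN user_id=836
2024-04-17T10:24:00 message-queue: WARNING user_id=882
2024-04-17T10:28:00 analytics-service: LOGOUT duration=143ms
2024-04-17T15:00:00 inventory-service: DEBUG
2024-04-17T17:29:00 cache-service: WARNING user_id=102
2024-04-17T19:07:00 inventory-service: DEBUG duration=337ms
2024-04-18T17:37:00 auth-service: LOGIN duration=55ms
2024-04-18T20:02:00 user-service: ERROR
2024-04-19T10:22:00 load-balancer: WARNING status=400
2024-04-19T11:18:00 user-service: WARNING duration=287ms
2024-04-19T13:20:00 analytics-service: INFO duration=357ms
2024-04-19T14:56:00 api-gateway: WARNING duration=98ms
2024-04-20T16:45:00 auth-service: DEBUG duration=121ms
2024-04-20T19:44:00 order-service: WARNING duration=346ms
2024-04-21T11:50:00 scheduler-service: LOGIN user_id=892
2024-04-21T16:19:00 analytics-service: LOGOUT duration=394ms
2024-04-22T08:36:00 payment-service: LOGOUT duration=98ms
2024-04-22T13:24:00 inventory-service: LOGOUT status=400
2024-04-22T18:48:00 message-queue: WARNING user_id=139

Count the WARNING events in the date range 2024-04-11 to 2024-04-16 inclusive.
5

To filter by date range:

1. Date range: 2024-04-11 through 2024-04-16, both dates inclusive
2. Filter for WARNING events whose date falls in this range
3. Count matching events: 5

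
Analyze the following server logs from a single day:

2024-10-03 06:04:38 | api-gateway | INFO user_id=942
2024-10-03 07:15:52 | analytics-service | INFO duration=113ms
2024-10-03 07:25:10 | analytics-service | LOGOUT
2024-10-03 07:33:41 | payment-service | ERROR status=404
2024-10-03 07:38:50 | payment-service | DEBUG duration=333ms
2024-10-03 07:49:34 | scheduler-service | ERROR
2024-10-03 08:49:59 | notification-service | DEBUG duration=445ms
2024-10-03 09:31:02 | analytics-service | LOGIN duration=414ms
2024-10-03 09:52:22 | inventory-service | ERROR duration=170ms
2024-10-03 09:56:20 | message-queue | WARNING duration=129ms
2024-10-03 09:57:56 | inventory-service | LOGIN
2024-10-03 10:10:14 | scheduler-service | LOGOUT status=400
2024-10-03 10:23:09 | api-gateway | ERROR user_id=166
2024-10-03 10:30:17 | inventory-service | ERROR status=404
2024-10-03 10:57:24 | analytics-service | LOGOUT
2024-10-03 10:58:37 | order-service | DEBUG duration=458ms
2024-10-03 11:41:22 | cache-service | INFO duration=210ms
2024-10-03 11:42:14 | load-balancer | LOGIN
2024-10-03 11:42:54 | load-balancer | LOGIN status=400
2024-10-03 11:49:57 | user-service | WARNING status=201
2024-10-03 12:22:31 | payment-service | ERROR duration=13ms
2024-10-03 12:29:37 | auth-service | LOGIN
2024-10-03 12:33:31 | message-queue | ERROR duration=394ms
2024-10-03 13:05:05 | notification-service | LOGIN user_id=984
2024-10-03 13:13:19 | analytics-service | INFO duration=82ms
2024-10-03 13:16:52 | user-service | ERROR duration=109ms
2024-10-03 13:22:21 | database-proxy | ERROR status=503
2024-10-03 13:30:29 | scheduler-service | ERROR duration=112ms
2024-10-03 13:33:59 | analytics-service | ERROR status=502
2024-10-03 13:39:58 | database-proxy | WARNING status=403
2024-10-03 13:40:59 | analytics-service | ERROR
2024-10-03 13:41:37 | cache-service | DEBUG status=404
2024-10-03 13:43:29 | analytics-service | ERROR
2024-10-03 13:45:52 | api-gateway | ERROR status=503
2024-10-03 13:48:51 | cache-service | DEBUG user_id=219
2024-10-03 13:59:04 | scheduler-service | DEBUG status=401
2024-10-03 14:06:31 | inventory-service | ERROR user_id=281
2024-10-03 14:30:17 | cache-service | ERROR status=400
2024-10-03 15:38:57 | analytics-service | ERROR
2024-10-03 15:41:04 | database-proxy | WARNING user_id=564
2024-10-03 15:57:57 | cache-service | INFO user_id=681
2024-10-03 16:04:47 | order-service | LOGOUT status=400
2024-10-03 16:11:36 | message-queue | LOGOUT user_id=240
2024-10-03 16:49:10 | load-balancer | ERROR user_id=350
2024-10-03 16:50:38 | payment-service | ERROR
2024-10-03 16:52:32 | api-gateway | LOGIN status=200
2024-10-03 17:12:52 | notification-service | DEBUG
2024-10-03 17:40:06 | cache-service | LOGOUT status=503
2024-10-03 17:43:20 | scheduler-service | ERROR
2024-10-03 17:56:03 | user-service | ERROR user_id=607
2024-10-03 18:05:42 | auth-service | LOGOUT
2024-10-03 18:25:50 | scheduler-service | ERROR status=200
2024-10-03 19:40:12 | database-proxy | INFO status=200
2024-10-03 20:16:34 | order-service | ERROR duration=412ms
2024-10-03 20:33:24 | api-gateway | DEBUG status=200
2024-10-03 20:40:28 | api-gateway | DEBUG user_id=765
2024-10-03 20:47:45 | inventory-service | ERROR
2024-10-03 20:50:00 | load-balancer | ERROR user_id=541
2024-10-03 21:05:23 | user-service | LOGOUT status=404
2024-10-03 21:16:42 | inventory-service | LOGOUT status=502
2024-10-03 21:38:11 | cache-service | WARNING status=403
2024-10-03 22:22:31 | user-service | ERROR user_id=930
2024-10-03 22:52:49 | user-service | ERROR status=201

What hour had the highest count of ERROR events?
13

To find the peak hour:

1. Group all ERROR events by hour
2. Count events in each hour
3. Find hour with maximum count
4. Peak hour: 13 (with 7 events)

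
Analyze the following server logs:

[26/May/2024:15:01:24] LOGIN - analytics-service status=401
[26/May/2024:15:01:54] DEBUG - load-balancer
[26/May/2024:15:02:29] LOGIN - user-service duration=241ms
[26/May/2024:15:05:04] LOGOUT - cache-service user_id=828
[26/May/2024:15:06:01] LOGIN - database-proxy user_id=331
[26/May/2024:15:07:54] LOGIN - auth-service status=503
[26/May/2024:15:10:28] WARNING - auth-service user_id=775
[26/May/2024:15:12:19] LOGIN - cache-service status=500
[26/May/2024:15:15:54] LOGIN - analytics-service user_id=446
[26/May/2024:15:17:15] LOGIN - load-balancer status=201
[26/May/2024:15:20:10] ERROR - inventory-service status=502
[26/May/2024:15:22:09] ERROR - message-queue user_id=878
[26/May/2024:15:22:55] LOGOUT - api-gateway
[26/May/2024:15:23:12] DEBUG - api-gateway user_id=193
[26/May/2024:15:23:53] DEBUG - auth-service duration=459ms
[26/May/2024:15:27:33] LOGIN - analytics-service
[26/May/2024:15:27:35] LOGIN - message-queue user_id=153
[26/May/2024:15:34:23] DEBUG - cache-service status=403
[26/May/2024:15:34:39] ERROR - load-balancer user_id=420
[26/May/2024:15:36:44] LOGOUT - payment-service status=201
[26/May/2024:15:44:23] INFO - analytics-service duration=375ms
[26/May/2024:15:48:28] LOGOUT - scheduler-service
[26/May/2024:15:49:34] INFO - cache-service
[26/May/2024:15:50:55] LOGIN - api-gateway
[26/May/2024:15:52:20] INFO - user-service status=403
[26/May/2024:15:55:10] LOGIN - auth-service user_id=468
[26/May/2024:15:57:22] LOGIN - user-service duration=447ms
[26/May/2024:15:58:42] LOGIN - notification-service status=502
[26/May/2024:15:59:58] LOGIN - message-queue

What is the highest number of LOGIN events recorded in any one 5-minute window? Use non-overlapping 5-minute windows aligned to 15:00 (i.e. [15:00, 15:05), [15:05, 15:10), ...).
4

To find the burst window:

1. Divide the log period into non-overlapping 5-minute windows starting at 15:00
2. Count LOGIN events in each window
3. Find the window with maximum count
4. Maximum events in a window: 4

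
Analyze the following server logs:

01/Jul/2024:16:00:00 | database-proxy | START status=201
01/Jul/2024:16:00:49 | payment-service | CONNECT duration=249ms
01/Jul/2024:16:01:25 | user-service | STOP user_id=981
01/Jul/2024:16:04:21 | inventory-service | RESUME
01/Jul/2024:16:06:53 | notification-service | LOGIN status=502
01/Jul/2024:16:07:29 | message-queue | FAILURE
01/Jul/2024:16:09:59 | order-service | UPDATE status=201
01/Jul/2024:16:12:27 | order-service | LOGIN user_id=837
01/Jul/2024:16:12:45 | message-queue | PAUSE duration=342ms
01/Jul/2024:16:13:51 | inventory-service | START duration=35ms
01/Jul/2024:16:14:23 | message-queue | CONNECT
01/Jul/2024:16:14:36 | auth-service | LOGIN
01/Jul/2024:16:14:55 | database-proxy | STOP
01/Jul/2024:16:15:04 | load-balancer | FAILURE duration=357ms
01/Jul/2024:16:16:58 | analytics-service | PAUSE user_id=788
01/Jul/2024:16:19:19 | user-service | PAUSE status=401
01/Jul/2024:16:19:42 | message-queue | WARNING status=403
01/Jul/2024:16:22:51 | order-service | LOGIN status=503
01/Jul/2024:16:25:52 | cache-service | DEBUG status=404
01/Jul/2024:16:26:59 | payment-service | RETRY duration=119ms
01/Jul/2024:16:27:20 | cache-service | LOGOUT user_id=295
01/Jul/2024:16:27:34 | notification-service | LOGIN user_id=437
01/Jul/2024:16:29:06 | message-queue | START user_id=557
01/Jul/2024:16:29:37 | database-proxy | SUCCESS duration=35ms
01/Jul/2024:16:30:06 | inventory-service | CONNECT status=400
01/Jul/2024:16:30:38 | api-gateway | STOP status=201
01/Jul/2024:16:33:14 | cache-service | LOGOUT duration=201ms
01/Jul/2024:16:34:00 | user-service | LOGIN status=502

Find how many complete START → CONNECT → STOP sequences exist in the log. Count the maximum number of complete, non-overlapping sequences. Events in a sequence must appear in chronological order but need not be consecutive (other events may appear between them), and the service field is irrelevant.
3

To count sequences:

1. Look for pattern: START → CONNECT → STOP
2. Greedily scan the log in chronological order, matching each sequence element in turn (ignoring service)
3. Each time the full pattern completes, increment the count and restart matching from the next event
4. Complete non-overlapping sequences found: 3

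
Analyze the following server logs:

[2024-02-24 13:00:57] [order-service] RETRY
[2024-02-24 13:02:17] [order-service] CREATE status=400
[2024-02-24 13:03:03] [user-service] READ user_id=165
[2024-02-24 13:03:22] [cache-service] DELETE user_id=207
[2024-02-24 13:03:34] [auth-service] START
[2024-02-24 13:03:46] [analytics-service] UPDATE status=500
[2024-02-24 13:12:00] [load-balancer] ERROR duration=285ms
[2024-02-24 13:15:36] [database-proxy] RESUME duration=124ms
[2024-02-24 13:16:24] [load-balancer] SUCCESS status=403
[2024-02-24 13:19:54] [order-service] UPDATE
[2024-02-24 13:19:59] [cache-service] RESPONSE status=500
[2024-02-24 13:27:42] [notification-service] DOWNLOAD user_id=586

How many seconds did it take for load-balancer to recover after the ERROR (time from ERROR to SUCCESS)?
264

To calculate recovery time:

1. Find ERROR event for load-balancer: 2024-02-24 13:12:00
2. Find next SUCCESS event for load-balancer: 2024-02-24 13:16:24
3. Recovery time: 2024-02-24 13:16:24 - 2024-02-24 13:12:00 = 264 seconds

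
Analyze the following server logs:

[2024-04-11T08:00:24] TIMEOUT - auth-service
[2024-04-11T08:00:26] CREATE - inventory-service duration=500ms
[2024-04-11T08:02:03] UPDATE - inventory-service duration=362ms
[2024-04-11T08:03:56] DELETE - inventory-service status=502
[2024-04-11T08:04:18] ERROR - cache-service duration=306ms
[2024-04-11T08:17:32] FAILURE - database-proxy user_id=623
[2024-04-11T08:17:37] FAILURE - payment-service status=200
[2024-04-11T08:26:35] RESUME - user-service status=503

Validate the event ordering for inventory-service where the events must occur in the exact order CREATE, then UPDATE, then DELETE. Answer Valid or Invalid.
Valid

To validate ordering:

1. Required order: CREATE → UPDATE → DELETE
2. Rule: the events must occur in the exact order CREATE, then UPDATE, then DELETE
3. Check actual order of events for inventory-service
4. Result: Valid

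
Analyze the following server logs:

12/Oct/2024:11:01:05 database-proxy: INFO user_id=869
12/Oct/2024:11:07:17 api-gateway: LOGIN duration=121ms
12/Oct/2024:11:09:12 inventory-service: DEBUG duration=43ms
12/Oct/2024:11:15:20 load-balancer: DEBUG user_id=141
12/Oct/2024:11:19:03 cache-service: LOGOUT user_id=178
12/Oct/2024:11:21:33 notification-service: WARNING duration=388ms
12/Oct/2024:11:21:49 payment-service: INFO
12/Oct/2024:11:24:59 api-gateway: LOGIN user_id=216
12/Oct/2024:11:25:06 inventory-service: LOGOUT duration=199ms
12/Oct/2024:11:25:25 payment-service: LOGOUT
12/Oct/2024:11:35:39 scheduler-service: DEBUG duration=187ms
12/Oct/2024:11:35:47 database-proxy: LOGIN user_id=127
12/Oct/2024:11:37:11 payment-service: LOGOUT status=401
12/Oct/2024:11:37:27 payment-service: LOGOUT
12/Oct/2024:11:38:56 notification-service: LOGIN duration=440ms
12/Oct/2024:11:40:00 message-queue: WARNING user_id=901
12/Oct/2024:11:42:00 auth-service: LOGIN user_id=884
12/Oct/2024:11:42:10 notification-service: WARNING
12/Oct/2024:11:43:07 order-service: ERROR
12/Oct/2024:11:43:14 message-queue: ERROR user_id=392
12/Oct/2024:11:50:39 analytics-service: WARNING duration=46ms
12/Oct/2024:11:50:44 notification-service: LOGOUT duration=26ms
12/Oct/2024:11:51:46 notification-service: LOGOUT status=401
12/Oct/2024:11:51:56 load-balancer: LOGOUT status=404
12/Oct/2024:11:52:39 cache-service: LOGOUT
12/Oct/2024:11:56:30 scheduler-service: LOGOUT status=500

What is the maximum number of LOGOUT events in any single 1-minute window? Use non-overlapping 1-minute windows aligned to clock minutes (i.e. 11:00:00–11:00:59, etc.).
2

To find the burst window:

1. Divide the log period into non-overlapping 1-minute windows starting at 11:00
2. Count LOGOUT events in each window
3. Find the window with maximum count
4. Maximum events in a window: 2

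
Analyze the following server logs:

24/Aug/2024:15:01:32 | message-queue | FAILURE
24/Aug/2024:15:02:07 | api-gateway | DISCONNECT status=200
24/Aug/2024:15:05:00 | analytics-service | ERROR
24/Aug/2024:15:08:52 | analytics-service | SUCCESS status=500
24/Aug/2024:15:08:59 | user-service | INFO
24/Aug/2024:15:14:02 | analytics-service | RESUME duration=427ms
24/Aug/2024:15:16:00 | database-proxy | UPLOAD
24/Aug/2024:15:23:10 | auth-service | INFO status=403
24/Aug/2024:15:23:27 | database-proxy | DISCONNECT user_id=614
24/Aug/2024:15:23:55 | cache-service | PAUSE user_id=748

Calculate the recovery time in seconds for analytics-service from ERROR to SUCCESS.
232

To calculate recovery time:

1. Find ERROR event for analytics-service: 24/Aug/2024:15:05:00
2. Find next SUCCESS event for analytics-service: 24/Aug/2024:15:08:52
3. Recovery time: 24/Aug/2024:15:08:52 - 24/Aug/2024:15:05:00 = 232 seconds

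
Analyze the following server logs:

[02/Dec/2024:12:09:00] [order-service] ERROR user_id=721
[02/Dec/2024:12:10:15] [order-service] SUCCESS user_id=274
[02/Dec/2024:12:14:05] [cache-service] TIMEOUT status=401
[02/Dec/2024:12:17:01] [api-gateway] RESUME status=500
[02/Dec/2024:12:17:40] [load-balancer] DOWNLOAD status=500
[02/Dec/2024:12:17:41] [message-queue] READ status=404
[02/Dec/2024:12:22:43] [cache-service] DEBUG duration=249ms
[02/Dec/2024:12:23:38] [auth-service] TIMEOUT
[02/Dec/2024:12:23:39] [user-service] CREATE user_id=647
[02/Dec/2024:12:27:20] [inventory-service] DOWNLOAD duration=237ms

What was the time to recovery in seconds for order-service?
75

To calculate recovery time:

1. Find ERROR event for order-service: 02/Dec/2024:12:09:00
2. Find next SUCCESS event for order-service: 02/Dec/2024:12:10:15
3. Recovery time: 02/Dec/2024:12:10:15 - 02/Dec/2024:12:09:00 = 75 seconds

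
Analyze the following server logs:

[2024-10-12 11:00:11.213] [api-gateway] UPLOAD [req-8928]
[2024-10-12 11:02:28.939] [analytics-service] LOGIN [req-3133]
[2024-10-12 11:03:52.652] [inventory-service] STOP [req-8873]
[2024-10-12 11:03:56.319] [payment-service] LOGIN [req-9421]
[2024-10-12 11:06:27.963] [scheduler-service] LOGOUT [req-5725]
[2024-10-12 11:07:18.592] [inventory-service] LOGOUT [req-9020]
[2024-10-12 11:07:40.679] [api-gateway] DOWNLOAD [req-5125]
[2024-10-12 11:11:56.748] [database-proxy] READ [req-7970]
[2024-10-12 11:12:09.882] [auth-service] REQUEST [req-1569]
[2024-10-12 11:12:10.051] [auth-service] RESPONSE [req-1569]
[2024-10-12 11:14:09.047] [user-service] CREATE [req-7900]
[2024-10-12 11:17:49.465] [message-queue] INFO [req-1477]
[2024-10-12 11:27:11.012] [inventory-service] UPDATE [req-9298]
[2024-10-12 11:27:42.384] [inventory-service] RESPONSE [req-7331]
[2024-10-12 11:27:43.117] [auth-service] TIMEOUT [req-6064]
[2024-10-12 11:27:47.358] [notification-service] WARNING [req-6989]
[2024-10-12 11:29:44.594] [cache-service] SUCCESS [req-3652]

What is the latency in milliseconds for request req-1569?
169

To calculate latency:

1. Find REQUEST with id req-1569: 2024-10-12 11:12:09.882
2. Find RESPONSE with id req-1569: 2024-10-12 11:12:10.051
3. Latency: 2024-10-12 11:12:10.051 - 2024-10-12 11:12:09.882 = 169ms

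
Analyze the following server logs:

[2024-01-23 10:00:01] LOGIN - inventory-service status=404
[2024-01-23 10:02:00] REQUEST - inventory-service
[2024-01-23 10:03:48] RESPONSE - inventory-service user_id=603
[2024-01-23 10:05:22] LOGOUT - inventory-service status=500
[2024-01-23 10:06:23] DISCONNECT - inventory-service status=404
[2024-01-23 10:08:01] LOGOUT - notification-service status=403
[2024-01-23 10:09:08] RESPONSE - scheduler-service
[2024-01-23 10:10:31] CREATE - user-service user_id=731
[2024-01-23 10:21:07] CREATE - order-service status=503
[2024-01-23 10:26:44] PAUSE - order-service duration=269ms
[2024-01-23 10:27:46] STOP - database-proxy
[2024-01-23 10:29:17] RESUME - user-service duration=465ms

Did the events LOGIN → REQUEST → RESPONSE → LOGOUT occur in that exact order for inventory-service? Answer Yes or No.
Yes

To verify sequence order:

1. Find all events in sequence LOGIN → REQUEST → RESPONSE → LOGOUT for inventory-service
2. Extract their timestamps
3. Check if timestamps are in ascending order
4. Result: Yes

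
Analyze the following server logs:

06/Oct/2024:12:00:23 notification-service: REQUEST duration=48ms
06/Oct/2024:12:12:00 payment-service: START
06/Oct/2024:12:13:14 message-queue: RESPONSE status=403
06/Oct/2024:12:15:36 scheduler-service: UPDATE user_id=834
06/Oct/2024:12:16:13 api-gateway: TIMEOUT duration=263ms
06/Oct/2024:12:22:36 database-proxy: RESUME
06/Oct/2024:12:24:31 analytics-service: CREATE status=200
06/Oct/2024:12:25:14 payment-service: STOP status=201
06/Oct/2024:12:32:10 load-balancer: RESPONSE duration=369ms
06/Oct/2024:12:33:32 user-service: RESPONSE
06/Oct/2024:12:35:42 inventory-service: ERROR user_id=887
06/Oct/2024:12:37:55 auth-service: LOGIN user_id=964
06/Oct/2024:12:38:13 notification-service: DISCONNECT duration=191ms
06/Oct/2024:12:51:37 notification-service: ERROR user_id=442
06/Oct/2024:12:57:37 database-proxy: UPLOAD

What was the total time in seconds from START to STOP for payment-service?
794

To calculate state duration:

1. Find START event for payment-service: 06/Oct/2024:12:12:00
2. Find STOP event for payment-service: 06/Oct/2024:12:25:14
3. Calculate duration: 06/Oct/2024:12:25:14 - 06/Oct/2024:12:12:00 = 794 seconds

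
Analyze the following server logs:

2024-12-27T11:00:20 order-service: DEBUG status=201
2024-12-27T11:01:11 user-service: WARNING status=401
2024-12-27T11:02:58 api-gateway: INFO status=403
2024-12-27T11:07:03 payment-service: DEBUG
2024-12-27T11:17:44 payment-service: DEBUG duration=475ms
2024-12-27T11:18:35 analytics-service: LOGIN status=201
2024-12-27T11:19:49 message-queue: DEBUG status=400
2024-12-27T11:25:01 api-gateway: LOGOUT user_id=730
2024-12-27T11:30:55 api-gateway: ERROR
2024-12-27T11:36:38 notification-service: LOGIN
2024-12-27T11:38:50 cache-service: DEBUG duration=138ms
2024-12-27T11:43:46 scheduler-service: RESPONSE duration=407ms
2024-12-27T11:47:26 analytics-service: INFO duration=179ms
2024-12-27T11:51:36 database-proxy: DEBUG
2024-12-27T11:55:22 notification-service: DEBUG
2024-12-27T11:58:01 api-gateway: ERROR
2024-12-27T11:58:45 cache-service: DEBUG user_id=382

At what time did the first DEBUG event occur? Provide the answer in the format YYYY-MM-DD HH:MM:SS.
2024-12-27 11:00:20

To find the first event:

1. Filter for all DEBUG events
2. Sort by timestamp
3. Select the first one
4. Timestamp: 2024-12-27 11:00:20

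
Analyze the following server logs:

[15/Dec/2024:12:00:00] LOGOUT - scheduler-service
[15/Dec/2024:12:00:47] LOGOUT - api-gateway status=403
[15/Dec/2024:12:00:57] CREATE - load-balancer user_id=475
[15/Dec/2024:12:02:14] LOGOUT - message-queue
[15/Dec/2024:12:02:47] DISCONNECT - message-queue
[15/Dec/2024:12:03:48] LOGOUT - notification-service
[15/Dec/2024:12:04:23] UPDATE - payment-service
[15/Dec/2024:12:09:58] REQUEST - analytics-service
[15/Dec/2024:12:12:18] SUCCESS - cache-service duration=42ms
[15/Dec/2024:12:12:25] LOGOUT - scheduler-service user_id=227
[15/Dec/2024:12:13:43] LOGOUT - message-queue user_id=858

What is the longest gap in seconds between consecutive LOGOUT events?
517

To find the longest gap:

1. Extract all LOGOUT events in chronological order
2. Calculate time differences between consecutive events
3. Find the maximum difference
4. Longest gap: 517 seconds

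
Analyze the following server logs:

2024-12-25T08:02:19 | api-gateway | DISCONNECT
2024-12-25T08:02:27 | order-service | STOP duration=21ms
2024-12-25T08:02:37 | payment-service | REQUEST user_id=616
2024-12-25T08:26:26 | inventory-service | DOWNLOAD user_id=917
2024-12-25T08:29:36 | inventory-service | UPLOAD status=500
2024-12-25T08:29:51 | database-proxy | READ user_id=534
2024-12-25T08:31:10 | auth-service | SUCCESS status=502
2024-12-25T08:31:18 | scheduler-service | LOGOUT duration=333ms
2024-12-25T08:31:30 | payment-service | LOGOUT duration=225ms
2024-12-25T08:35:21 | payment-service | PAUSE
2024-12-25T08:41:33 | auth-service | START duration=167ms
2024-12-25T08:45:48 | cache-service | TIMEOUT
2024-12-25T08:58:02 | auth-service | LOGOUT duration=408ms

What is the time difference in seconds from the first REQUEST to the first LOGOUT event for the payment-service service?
1733

To find the time between events:

1. Locate the first REQUEST event for payment-service: 2024-12-25T08:02:37
2. Locate the first LOGOUT event for payment-service: 2024-12-25T08:31:30
3. Calculate the difference: 2024-12-25T08:31:30 - 2024-12-25T08:02:37 = 1733 seconds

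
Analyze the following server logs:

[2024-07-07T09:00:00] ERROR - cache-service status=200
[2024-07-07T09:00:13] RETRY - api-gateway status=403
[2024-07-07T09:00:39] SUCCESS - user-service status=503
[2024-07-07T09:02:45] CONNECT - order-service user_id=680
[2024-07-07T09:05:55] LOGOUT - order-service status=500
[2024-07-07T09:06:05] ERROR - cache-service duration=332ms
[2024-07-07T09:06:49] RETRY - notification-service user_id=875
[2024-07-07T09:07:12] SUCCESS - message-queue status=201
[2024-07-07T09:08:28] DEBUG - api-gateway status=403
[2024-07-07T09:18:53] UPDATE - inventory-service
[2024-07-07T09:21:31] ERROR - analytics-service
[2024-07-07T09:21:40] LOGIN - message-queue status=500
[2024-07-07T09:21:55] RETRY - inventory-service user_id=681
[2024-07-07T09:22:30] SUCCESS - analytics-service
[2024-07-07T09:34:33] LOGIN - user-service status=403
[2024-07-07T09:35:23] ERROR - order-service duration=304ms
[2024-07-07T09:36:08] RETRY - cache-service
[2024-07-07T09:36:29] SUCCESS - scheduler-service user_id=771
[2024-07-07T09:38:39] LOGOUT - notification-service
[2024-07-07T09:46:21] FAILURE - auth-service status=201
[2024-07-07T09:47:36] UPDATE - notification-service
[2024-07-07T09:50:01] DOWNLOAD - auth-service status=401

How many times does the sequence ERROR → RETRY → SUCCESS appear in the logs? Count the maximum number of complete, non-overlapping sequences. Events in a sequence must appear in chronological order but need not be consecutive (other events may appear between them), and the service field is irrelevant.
4

To count sequences:

1. Look for pattern: ERROR → RETRY → SUCCESS
2. Greedily scan the log in chronological order, matching each sequence element in turn (ignoring service)
3. Each time the full pattern completes, increment the count and restart matching from the next event
4. Complete non-overlapping sequences found: 4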